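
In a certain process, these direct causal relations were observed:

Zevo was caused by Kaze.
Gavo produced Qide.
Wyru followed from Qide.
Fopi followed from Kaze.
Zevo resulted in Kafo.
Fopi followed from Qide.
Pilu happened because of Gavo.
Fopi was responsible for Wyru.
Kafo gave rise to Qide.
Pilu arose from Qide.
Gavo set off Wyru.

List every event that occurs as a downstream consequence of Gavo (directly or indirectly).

Fopi, Pilu, Qide, Wyru

Direct effects: Qide, Wyru, Pilu.
2 steps out: Fopi.
Not reachable from it: Kaze, Zevo, Kafo.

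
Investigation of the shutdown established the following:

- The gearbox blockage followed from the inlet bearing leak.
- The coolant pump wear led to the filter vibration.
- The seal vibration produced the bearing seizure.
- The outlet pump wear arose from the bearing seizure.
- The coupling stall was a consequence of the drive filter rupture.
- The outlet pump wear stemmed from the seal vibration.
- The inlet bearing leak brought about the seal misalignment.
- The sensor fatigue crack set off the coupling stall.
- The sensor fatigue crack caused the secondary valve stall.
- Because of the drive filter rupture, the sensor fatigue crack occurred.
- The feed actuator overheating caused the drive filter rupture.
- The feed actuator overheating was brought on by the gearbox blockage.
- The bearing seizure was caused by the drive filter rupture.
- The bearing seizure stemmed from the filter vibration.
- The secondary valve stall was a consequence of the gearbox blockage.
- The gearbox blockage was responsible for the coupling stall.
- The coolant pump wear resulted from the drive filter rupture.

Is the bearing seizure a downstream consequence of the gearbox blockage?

Yes

There is a causal chain: the gearbox blockage → the feed actuator overheating → the drive filter rupture → the bearing seizure.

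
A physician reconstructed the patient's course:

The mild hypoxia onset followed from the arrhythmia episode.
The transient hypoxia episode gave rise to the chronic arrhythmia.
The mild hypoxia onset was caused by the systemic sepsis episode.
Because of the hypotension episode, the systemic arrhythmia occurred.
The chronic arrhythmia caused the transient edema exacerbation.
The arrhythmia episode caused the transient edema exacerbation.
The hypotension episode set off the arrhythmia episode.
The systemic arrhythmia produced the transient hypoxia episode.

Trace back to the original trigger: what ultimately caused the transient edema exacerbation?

Tracing upstream from the transient edema exacerbation: the transient edema exacerbation ← the arrhythmia episode ← the hypotension episode.
The hypotension episode has no stated cause, so it is the root.

the hypotension episode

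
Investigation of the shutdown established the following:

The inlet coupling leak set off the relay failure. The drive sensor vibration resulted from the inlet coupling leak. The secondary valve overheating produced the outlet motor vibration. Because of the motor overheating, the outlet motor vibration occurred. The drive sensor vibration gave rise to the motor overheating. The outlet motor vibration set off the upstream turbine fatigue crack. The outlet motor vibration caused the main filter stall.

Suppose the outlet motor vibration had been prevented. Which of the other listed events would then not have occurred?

Downstream of the outlet motor vibration: the upstream turbine fatigue crack, the main filter stall.

the main filter stall, the upstream turbine fatigue crack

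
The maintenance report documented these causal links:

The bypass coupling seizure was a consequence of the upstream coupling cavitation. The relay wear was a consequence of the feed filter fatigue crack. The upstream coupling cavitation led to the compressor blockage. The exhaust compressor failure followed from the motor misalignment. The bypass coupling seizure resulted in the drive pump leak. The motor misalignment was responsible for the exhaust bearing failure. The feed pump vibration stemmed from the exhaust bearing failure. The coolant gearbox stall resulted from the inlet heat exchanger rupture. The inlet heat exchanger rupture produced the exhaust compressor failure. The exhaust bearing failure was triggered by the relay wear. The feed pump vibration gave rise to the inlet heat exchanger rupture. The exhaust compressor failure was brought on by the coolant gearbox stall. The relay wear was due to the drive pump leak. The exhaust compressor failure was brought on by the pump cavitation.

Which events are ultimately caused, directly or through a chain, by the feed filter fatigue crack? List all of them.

Direct effects: the relay wear.
2 steps out: the exhaust bearing failure.
3 steps out: the feed pump vibration.
4 steps out: the inlet heat exchanger rupture.
5 steps out: the coolant gearbox stall, the exhaust compressor failure.
Not reachable from it: the upstream coupling cavitation, the bypass coupling seizure, the drive pump leak, the motor misalignment, the pump cavitation, the compressor blockage.

the coolant gearbox stall, the exhaust bearing failure, the exhaust compressor failure, the feed pump vibration, the inlet heat exchanger rupture, the relay wear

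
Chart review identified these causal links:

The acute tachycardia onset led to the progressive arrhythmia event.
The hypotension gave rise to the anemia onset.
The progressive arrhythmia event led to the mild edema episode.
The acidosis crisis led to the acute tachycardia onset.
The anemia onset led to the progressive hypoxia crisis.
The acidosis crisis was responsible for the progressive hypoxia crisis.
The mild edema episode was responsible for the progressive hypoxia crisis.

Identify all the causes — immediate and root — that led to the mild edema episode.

Immediate cause of the mild edema episode: the progressive arrhythmia event.
Further upstream: the acidosis crisis, the acute tachycardia onset.

the acidosis crisis, the acute tachycardia onset, the progressive arrhythmia event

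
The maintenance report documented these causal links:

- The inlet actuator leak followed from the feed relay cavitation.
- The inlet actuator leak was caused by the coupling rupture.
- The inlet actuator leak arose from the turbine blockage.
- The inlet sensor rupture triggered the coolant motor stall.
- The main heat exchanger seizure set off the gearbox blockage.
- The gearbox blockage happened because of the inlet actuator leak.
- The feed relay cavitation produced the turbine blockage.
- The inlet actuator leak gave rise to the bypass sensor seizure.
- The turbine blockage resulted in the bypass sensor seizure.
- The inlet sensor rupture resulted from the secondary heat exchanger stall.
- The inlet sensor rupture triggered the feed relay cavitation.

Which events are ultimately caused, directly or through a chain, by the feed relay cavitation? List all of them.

the bypass sensor seizure, the gearbox blockage, the inlet actuator leak, the turbine blockage

Direct effects: the turbine blockage, the inlet actuator leak.
2 steps out: the bypass sensor seizure, the gearbox blockage.
Not reachable from it: the secondary heat exchanger stall, the inlet sensor rupture, the coolant motor stall, the coupling rupture, the main heat exchanger seizure.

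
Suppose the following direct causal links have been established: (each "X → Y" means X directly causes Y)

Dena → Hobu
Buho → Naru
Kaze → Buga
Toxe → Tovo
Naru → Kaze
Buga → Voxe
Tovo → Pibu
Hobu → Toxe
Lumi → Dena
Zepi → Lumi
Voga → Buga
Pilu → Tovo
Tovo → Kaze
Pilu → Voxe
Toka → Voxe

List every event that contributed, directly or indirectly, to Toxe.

Dena, Hobu, Lumi, Zepi

Immediate cause of Toxe: Hobu.
Further upstream: Zepi, Lumi, Dena.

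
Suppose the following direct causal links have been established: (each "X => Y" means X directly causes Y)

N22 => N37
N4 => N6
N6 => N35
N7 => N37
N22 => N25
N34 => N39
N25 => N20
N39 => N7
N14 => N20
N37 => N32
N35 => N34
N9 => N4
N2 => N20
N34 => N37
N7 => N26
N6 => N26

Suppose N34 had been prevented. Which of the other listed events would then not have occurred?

N39, N7

Downstream of N34: N39, N7, N37, N26, N32.
Of those, still caused via another path: N37, N26, N32.
The remainder have no surviving cause.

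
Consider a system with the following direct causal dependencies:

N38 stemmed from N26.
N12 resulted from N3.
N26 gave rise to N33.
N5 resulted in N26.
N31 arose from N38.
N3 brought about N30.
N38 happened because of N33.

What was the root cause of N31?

N5

Tracing upstream from N31: N31 ← N38 ← N26 ← N5.
N5 has no stated cause, so it is the root.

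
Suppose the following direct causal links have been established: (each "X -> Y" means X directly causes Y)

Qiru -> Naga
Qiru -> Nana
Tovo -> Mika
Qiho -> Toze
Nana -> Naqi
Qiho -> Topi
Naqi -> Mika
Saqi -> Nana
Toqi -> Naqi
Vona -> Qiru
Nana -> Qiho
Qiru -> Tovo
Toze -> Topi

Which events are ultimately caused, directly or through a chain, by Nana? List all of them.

Direct effects: Qiho, Naqi.
2 steps out: Toze, Topi, Mika.
Not reachable from it: Toqi, Saqi, Vona, Qiru, Tovo, Naga.

Mika, Naqi, Qiho, Topi, Toze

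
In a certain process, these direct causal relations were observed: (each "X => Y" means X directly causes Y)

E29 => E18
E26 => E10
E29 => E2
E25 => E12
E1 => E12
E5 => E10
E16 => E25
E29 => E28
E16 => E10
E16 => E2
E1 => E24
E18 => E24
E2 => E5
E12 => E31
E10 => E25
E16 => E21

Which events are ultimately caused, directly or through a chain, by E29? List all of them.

Direct effects: E2, E28, E18.
2 steps out: E5, E24.
3 steps out: E10.
4 steps out: E25.
5 steps out: E12.
6 steps out: E31.
Not reachable from it: E16, E26, E1, E21.

E10, E12, E18, E2, E24, E25, E28, E31, E5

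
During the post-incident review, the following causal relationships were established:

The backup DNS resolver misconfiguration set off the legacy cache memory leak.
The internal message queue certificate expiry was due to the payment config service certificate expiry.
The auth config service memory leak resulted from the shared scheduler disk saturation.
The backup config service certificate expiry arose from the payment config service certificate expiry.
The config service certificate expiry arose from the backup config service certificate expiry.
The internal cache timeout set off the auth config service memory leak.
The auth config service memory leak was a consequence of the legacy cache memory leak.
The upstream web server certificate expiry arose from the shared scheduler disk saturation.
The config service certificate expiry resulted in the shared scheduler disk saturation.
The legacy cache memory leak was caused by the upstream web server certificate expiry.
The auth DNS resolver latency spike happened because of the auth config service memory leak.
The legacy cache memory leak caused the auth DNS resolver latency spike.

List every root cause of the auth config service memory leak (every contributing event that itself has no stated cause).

Tracing upstream from the auth config service memory leak: the auth config service memory leak ← the internal cache timeout.
A separate upstream branch: the auth config service memory leak ← the shared scheduler disk saturation ← the config service certificate expiry ← the backup config service certificate expiry ← the payment config service certificate expiry.
A separate upstream branch: the auth config service memory leak ← the legacy cache memory leak ← the backup DNS resolver misconfiguration.
Each of those chain origins has no stated cause.

the backup DNS resolver misconfiguration, the internal cache timeout, the payment config service certificate expiry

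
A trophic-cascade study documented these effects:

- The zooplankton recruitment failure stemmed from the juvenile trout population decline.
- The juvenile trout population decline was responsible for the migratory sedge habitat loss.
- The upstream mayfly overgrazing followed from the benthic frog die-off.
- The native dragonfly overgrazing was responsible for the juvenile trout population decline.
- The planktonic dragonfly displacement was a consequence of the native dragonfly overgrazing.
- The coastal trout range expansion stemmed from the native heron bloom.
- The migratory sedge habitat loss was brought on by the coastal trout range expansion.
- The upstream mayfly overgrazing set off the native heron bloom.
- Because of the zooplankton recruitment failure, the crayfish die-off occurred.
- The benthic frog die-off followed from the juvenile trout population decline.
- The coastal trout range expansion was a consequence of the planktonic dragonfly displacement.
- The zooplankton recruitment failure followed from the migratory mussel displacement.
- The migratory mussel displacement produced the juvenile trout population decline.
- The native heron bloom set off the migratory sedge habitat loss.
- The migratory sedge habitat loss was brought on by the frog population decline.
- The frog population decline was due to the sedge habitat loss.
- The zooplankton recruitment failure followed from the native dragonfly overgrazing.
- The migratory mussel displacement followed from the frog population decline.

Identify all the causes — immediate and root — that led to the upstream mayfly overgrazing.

Immediate cause of the upstream mayfly overgrazing: the benthic frog die-off.
Further upstream: the native dragonfly overgrazing, the sedge habitat loss, the frog population decline, the migratory mussel displacement, the juvenile trout population decline.

the benthic frog die-off, the frog population decline, the juvenile trout population decline, the migratory mussel displacement, the native dragonfly overgrazing, the sedge habitat loss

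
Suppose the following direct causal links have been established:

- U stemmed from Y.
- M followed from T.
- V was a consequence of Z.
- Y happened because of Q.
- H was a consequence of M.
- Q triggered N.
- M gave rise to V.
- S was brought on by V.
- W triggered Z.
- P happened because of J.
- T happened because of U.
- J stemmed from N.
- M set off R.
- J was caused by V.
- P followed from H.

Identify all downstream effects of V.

J, P, S

Direct effects: J, S.
2 steps out: P.
Not reachable from it: W, Q, Y, N, U, T, M, Z, R, H.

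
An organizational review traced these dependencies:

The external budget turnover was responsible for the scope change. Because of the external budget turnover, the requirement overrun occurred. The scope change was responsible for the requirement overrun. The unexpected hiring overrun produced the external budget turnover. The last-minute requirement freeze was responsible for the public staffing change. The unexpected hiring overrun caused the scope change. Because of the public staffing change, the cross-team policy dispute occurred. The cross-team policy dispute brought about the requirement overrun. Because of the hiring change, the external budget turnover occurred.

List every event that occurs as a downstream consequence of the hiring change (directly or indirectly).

the external budget turnover, the requirement overrun, the scope change

Direct effects: the external budget turnover.
2 steps out: the scope change, the requirement overrun.
Not reachable from it: the last-minute requirement freeze, the public staffing change, the cross-team policy dispute, the unexpected hiring overrun.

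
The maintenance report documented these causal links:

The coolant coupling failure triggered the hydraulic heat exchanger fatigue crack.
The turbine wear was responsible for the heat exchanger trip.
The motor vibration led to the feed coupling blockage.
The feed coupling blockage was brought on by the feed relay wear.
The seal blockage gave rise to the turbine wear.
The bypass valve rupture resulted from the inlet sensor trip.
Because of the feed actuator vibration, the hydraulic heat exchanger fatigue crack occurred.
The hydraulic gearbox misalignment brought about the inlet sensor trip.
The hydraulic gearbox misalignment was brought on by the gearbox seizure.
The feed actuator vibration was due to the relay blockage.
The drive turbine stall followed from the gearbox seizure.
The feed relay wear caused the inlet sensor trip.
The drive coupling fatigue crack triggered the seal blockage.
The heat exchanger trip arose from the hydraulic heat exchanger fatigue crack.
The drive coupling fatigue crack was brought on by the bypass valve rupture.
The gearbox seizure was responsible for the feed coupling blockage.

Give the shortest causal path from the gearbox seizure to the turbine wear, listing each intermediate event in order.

the gearbox seizure → the hydraulic gearbox misalignment → the inlet sensor trip → the bypass valve rupture → the drive coupling fatigue crack → the seal blockage → the turbine wear

the gearbox seizure → the hydraulic gearbox misalignment
the hydraulic gearbox misalignment → the inlet sensor trip
the inlet sensor trip → the bypass valve rupture
the bypass valve rupture → the drive coupling fatigue crack
the drive coupling fatigue crack → the seal blockage
the seal blockage → the turbine wear
Length: 6 steps.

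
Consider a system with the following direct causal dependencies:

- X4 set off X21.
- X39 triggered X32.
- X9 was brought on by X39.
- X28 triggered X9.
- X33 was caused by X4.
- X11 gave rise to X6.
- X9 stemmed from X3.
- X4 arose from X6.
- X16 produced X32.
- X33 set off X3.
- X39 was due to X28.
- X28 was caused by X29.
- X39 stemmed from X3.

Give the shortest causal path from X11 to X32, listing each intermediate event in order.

X11 → X6 → X4 → X33 → X3 → X39 → X32

X11 → X6
X6 → X4
X4 → X33
X33 → X3
X3 → X39
X39 → X32
Length: 6 steps.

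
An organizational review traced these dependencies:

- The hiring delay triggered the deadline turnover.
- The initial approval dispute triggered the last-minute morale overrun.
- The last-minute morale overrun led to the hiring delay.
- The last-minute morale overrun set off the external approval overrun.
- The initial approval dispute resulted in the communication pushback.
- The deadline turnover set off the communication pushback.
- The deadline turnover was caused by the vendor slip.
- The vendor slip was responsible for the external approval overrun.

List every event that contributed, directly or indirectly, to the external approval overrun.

Immediate causes of the external approval overrun: the last-minute morale overrun, the vendor slip.
Further upstream: the initial approval dispute.

the initial approval dispute, the last-minute morale overrun, the vendor slip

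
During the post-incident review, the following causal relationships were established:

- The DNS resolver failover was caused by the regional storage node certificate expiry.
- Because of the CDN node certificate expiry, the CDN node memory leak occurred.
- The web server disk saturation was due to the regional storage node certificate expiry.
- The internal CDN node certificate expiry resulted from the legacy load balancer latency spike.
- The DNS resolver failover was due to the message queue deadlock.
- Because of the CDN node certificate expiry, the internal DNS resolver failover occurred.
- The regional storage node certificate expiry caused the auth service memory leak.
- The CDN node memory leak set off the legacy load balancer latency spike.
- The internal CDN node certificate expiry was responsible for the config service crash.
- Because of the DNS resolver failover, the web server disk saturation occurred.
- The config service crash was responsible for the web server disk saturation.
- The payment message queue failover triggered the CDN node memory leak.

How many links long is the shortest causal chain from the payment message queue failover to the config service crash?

Shortest chain: the payment message queue failover → the CDN node memory leak → the legacy load balancer latency spike → the internal CDN node certificate expiry → the config service crash.

4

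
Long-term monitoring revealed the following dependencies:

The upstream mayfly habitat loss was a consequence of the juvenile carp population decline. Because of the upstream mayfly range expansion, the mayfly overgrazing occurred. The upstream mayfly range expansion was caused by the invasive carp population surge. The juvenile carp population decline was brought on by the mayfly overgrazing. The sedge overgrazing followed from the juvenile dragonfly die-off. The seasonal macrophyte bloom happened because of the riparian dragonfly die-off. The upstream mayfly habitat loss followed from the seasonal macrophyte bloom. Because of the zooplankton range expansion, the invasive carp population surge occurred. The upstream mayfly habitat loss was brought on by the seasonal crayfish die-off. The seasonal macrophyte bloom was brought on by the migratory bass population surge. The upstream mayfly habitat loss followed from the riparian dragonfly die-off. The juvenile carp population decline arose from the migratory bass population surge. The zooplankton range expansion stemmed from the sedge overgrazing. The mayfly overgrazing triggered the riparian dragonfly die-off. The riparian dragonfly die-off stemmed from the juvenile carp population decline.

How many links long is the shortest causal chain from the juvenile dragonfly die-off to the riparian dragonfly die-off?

Shortest chain: the juvenile dragonfly die-off → the sedge overgrazing → the zooplankton range expansion → the invasive carp population surge → the upstream mayfly range expansion → the mayfly overgrazing → the riparian dragonfly die-off.

6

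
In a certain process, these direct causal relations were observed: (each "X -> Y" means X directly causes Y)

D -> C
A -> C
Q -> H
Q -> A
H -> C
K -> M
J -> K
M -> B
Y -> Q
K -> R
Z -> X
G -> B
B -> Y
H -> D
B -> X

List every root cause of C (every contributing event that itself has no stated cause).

Tracing upstream from C: C ← H ← Q ← Y ← B ← M ← K ← J.
A separate upstream branch: C ← H ← Q ← Y ← B ← G.
Each of those chain origins has no stated cause.

G, J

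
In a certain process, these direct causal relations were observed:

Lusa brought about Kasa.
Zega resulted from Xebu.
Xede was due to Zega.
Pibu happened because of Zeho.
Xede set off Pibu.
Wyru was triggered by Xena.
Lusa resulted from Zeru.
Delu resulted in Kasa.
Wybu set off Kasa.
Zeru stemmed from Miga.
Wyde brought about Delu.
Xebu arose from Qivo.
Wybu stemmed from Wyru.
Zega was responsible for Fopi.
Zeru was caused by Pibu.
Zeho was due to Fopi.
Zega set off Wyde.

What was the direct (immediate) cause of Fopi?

Upstream contributors include Qivo, Xebu, but only Zega feeds directly into Fopi.

Zega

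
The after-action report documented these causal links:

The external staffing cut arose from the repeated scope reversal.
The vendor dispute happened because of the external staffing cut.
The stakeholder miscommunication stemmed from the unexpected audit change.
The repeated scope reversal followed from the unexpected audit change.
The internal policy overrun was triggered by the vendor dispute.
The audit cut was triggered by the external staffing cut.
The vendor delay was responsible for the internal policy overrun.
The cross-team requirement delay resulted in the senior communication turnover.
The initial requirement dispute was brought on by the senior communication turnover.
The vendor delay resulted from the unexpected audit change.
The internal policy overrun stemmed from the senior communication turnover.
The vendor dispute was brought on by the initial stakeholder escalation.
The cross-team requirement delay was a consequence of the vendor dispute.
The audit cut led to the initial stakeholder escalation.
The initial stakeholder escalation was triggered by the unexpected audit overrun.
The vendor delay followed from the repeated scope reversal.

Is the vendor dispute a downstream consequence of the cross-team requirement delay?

No

The cross-team requirement delay leads to the senior communication turnover, the initial requirement dispute, the internal policy overrun; the vendor dispute is not among them.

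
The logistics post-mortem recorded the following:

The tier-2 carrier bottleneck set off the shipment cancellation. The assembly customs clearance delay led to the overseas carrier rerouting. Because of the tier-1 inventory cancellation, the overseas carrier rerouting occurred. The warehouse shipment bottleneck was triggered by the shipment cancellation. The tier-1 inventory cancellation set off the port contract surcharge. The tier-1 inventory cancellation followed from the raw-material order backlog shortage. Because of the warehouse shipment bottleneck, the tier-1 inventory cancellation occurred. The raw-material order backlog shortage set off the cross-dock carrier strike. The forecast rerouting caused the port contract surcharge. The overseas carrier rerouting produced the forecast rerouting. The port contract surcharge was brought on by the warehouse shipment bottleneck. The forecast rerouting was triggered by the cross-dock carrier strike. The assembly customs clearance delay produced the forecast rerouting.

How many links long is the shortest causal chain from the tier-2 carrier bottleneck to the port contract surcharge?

3

Shortest chain: the tier-2 carrier bottleneck → the shipment cancellation → the warehouse shipment bottleneck → the port contract surcharge.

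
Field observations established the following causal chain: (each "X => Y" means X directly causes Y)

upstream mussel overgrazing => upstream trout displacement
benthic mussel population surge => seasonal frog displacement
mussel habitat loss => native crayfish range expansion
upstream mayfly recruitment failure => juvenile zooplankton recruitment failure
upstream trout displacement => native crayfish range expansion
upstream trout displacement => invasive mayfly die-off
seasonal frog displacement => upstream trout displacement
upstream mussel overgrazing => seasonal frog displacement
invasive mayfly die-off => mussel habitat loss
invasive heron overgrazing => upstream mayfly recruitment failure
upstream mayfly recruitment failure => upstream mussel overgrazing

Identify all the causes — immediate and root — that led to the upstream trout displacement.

the benthic mussel population surge, the invasive heron overgrazing, the seasonal frog displacement, the upstream mayfly recruitment failure, the upstream mussel overgrazing

Immediate causes of the upstream trout displacement: the upstream mussel overgrazing, the seasonal frog displacement.
Further upstream: the invasive heron overgrazing, the upstream mayfly recruitment failure, the benthic mussel population surge.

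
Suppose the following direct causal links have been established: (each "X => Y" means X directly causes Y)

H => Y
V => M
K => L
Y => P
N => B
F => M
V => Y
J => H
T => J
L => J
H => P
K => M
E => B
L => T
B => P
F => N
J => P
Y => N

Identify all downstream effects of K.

Direct effects: L, M.
2 steps out: T, J.
3 steps out: H, P.
4 steps out: Y.
5 steps out: N.
6 steps out: B.
Not reachable from it: E, V, F.

B, H, J, L, M, N, P, T, Y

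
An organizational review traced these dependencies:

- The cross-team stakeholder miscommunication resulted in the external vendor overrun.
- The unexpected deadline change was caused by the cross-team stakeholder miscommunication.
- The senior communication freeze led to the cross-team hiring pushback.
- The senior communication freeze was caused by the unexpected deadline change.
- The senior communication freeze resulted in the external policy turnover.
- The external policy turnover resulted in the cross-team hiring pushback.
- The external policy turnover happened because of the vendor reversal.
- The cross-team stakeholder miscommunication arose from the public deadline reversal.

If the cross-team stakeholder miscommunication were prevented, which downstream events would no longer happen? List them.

the external vendor overrun, the senior communication freeze, the unexpected deadline change

Downstream of the cross-team stakeholder miscommunication: the external vendor overrun, the unexpected deadline change, the senior communication freeze, the external policy turnover, the cross-team hiring pushback.
Of those, still caused via another path: the external policy turnover, the cross-team hiring pushback.
The remainder have no surviving cause.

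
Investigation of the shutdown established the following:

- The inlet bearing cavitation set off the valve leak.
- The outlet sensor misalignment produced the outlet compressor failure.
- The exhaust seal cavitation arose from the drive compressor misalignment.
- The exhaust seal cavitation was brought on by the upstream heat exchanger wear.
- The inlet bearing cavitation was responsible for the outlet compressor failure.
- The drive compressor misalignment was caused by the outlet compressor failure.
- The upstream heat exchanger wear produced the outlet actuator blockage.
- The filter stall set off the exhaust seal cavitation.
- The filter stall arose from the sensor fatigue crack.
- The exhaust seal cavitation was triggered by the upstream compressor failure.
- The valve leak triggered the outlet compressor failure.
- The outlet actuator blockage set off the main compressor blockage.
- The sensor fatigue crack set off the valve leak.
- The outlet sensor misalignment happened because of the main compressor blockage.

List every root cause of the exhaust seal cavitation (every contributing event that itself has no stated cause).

the inlet bearing cavitation, the sensor fatigue crack, the upstream compressor failure, the upstream heat exchanger wear

Tracing upstream from the exhaust seal cavitation: the exhaust seal cavitation ← the filter stall ← the sensor fatigue crack.
A separate upstream branch: the exhaust seal cavitation ← the upstream heat exchanger wear.
A separate upstream branch: the exhaust seal cavitation ← the drive compressor misalignment ← the outlet compressor failure ← the inlet bearing cavitation.
A separate upstream branch: the exhaust seal cavitation ← the upstream compressor failure.
Each of those chain origins has no stated cause.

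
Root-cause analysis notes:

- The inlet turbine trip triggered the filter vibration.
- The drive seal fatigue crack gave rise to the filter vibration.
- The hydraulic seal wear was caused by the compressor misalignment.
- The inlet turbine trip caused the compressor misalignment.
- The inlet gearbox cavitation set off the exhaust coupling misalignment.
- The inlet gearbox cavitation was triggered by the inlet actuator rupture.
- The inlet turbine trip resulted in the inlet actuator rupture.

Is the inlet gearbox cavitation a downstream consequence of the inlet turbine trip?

There is a causal chain: the inlet turbine trip → the inlet actuator rupture → the inlet gearbox cavitation.

Yes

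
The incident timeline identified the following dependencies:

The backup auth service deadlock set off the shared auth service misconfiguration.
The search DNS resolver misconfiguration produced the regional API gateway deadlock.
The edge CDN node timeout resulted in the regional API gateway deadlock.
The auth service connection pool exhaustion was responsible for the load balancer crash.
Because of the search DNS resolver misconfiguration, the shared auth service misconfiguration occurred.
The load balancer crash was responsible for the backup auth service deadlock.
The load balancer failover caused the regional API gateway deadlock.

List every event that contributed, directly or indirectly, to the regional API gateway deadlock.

Immediate causes of the regional API gateway deadlock: the edge CDN node timeout, the load balancer failover, the search DNS resolver misconfiguration.

the edge CDN node timeout, the load balancer failover, the search DNS resolver misconfiguration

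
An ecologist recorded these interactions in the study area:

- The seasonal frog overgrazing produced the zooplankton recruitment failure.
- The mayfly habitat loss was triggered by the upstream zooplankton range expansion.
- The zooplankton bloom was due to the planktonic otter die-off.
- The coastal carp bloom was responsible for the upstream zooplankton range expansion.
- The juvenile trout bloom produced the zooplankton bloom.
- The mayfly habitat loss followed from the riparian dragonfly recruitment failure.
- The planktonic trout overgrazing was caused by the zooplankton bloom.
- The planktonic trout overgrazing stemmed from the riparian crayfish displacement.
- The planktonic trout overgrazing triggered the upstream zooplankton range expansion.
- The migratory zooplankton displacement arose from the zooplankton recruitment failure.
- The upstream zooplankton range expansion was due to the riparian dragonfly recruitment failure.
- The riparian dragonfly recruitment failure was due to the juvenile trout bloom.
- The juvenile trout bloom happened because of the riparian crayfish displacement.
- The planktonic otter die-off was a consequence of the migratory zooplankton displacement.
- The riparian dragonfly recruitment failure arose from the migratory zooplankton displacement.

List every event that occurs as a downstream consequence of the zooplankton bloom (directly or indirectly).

Direct effects: the planktonic trout overgrazing.
2 steps out: the upstream zooplankton range expansion.
3 steps out: the mayfly habitat loss.
Not reachable from it: the seasonal frog overgrazing, the zooplankton recruitment failure, the migratory zooplankton displacement, the riparian crayfish displacement, the juvenile trout bloom, the planktonic otter die-off, the riparian dragonfly recruitment failure, the coastal carp bloom.

the mayfly habitat loss, the planktonic trout overgrazing, the upstream zooplankton range expansion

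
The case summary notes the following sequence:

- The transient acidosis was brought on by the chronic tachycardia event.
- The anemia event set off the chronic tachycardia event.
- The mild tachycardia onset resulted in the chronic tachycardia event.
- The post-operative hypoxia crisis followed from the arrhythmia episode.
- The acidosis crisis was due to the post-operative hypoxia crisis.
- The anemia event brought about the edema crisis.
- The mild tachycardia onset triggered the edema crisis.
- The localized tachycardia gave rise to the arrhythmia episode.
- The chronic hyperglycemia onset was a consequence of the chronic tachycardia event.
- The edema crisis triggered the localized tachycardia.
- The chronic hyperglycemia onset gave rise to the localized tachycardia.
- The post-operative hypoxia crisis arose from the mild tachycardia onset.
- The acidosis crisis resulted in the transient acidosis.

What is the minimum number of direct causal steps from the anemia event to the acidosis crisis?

Shortest chain: the anemia event → the edema crisis → the localized tachycardia → the arrhythmia episode → the post-operative hypoxia crisis → the acidosis crisis.

5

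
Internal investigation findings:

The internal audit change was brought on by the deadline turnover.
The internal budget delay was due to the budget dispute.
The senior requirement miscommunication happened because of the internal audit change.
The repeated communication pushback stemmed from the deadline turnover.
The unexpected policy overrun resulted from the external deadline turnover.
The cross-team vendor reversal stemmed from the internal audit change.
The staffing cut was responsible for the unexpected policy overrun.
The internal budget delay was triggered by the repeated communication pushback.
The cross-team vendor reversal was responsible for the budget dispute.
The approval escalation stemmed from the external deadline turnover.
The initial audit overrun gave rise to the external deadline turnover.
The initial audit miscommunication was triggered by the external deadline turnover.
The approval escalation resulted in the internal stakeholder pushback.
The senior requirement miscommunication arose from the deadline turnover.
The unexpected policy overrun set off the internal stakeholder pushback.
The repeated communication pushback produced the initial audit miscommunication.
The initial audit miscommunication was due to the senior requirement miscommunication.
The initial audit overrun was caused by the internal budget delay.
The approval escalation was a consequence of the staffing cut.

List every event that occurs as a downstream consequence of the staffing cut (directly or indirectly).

Direct effects: the unexpected policy overrun, the approval escalation.
2 steps out: the internal stakeholder pushback.
Not reachable from it: the deadline turnover, the internal audit change, the cross-team vendor reversal, the repeated communication pushback, the senior requirement miscommunication, the budget dispute, the internal budget delay, the initial audit overrun, the external deadline turnover, the initial audit miscommunication.

the approval escalation, the internal stakeholder pushback, the unexpected policy overrun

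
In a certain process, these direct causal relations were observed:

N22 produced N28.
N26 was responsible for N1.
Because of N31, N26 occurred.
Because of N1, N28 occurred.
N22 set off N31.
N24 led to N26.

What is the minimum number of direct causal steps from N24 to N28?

3

Shortest chain: N24 → N26 → N1 → N28.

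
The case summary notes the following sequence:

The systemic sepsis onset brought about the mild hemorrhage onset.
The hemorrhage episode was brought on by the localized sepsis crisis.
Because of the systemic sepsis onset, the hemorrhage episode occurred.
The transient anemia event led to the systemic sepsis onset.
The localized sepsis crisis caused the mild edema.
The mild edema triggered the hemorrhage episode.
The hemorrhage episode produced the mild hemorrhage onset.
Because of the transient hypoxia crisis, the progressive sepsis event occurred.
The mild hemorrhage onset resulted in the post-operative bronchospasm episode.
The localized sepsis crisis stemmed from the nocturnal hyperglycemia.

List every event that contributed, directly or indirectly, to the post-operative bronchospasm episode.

the hemorrhage episode, the localized sepsis crisis, the mild edema, the mild hemorrhage onset, the nocturnal hyperglycemia, the systemic sepsis onset, the transient anemia event

Immediate cause of the post-operative bronchospasm episode: the mild hemorrhage onset.
Further upstream: the transient anemia event, the nocturnal hyperglycemia, the localized sepsis crisis, the systemic sepsis onset, the mild edema, the hemorrhage episode.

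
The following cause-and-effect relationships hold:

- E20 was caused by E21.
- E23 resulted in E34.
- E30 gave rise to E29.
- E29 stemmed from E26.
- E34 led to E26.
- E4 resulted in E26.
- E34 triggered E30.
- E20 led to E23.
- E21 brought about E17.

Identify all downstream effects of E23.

E26, E29, E30, E34

Direct effects: E34.
2 steps out: E30, E26.
3 steps out: E29.
Not reachable from it: E21, E20, E17, E4.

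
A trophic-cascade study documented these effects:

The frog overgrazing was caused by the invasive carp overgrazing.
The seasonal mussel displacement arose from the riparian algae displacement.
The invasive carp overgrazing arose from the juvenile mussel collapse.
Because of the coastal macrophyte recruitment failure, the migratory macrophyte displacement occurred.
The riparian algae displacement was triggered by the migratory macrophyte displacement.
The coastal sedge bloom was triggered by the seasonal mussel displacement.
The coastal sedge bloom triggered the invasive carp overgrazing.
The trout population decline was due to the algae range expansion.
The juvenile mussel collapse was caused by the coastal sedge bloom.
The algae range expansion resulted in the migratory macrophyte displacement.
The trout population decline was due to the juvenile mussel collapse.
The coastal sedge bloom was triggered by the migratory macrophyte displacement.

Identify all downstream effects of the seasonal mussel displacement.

the coastal sedge bloom, the frog overgrazing, the invasive carp overgrazing, the juvenile mussel collapse, the trout population decline

Direct effects: the coastal sedge bloom.
2 steps out: the juvenile mussel collapse, the invasive carp overgrazing.
3 steps out: the frog overgrazing, the trout population decline.
Not reachable from it: the algae range expansion, the coastal macrophyte recruitment failure, the migratory macrophyte displacement, the riparian algae displacement.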